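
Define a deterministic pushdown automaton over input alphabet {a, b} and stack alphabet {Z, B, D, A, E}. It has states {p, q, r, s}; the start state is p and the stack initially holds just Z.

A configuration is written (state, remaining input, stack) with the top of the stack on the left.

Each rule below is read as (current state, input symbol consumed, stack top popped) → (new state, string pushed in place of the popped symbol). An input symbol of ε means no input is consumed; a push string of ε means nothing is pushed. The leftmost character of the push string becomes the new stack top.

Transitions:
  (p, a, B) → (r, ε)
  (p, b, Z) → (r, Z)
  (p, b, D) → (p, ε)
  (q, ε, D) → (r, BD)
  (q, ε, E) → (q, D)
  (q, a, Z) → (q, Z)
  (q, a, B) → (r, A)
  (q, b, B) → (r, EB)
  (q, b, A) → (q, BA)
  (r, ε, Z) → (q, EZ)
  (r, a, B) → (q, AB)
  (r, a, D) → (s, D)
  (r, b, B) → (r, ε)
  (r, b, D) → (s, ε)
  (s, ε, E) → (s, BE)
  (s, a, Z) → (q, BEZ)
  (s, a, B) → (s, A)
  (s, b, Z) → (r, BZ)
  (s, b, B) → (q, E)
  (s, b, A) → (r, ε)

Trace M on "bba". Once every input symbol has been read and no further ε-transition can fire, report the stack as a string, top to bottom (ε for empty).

DZ

(p, bba, Z)
  read b, top Z: go to r, push Z → (r, ba, Z)
  ε-move, top Z: go to q, push EZ → (q, ba, EZ)
  ε-move, top E: go to q, push D → (q, ba, DZ)
  ε-move, top D: go to r, push BD → (r, ba, BDZ)
  read b, top B: go to r, push ε → (r, a, DZ)
  read a, top D: go to s, push D → (s, ε, DZ)
All input consumed in state s with stack DZ.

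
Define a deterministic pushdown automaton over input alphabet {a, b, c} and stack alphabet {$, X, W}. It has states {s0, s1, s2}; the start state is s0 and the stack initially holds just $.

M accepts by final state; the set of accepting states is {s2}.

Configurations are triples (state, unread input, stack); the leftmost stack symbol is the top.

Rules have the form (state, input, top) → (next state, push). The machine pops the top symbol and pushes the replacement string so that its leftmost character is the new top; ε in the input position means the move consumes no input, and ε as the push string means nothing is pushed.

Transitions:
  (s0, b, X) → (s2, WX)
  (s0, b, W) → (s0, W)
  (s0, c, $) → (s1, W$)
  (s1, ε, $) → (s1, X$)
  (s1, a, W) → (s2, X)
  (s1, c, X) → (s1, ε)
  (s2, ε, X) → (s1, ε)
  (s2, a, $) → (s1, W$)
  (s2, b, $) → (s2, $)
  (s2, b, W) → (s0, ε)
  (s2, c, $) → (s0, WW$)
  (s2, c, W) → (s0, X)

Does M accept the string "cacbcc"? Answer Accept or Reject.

Reject

(s0, cacbcc, $)
  read c, top $: go to s1, push W$ → (s1, acbcc, W$)
  read a, top W: go to s2, push X → (s2, cbcc, X$)
  ε-move, top X: go to s1, push ε → (s1, cbcc, $)
  ε-move, top $: go to s1, push X$ → (s1, cbcc, X$)
  read c, top X: go to s1, push ε → (s1, bcc, $)
  ε-move, top $: go to s1, push X$ → (s1, bcc, X$)
No transition applies at (s1, bcc, X$); input not fully consumed.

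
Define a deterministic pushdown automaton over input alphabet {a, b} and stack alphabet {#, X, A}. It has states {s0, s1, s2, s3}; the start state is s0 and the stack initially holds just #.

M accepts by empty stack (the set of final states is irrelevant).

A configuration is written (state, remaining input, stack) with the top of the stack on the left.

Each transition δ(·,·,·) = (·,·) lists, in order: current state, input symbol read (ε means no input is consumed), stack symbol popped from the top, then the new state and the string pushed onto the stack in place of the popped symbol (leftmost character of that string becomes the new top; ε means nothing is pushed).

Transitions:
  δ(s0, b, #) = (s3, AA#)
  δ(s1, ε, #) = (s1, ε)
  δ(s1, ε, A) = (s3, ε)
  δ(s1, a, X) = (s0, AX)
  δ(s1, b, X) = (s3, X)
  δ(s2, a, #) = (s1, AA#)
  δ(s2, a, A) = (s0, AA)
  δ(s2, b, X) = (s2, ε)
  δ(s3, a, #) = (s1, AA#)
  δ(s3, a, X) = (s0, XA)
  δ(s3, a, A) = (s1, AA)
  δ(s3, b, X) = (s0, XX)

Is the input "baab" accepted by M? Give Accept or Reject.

(s0, baab, #)
  read b, top #: go to s3, push AA# → (s3, aab, AA#)
  read a, top A: go to s1, push AA → (s1, ab, AAA#)
  ε-move, top A: go to s3, push ε → (s3, ab, AA#)
  read a, top A: go to s1, push AA → (s1, b, AAA#)
  ε-move, top A: go to s3, push ε → (s3, b, AA#)
No transition applies at (s3, b, AA#); input not fully consumed.

Reject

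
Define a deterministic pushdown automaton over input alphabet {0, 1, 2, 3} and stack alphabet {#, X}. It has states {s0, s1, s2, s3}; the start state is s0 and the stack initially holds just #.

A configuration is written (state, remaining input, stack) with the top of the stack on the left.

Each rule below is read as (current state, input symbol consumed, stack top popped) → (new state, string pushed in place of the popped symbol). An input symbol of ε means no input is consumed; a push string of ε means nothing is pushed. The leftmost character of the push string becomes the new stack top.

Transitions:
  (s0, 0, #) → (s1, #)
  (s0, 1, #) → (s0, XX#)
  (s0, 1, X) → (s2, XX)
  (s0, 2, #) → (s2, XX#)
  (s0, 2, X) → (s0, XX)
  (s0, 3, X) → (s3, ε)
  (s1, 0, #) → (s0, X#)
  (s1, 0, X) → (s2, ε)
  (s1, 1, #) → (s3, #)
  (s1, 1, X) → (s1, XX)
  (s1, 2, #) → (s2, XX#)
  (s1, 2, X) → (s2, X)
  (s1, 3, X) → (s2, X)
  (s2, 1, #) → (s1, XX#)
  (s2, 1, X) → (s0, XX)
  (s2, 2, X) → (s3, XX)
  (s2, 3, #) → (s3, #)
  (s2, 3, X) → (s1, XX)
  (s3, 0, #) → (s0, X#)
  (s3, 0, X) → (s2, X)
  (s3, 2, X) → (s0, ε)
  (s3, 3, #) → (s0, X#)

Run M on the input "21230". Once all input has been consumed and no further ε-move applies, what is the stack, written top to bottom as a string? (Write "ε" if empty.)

(s0, 21230, #)
  read 2, top #: go to s2, push XX# → (s2, 1230, XX#)
  read 1, top X: go to s0, push XX → (s0, 230, XXX#)
  read 2, top X: go to s0, push XX → (s0, 30, XXXX#)
  read 3, top X: go to s3, push ε → (s3, 0, XXX#)
  read 0, top X: go to s2, push X → (s2, ε, XXX#)
All input consumed in state s2 with stack XXX#.

XXX#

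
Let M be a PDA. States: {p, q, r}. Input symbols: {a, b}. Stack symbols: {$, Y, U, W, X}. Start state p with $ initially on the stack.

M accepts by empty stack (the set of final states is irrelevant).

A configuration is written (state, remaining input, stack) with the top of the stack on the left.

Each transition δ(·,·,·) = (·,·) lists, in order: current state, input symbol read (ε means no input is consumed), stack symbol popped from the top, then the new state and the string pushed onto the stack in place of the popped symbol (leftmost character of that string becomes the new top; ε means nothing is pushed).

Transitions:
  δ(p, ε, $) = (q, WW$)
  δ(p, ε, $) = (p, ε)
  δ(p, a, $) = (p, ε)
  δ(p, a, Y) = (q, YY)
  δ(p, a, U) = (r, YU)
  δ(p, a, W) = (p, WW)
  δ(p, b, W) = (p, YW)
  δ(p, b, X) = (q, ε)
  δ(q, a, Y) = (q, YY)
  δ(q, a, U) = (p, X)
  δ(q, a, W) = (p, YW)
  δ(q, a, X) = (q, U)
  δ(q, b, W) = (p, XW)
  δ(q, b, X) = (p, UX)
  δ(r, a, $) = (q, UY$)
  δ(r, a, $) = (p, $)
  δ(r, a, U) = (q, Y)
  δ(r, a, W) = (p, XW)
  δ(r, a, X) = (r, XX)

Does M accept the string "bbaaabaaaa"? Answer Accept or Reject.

Reject

No computation consumes all input and empties the stack.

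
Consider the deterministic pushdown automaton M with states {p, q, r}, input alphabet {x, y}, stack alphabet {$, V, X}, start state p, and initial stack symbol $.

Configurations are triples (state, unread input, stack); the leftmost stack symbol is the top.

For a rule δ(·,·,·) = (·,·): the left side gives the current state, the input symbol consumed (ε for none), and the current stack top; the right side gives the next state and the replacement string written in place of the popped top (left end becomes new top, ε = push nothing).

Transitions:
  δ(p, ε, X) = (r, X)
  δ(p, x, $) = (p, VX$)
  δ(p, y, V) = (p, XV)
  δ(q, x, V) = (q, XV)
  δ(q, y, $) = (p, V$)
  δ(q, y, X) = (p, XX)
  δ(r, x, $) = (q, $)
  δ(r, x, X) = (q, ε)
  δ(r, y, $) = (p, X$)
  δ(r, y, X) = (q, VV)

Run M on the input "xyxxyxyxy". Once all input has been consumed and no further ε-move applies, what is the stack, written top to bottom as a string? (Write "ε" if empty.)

(p, xyxxyxyxy, $) ⊢ (p, yxxyxyxy, VX$) ⊢ (p, xxyxyxy, XVX$) ⊢ (r, xxyxyxy, XVX$) ⊢ (q, xyxyxy, VX$) ⊢ (q, yxyxy, XVX$) ⊢ (p, xyxy, XXVX$) ⊢ (r, xyxy, XXVX$) ⊢ (q, yxy, XVX$) ⊢ (p, xy, XXVX$) ⊢ (r, xy, XXVX$) ⊢ (q, y, XVX$) ⊢ (p, ε, XXVX$) ⊢ (r, ε, XXVX$)
All input consumed in state r with stack XXVX$.

XXVX$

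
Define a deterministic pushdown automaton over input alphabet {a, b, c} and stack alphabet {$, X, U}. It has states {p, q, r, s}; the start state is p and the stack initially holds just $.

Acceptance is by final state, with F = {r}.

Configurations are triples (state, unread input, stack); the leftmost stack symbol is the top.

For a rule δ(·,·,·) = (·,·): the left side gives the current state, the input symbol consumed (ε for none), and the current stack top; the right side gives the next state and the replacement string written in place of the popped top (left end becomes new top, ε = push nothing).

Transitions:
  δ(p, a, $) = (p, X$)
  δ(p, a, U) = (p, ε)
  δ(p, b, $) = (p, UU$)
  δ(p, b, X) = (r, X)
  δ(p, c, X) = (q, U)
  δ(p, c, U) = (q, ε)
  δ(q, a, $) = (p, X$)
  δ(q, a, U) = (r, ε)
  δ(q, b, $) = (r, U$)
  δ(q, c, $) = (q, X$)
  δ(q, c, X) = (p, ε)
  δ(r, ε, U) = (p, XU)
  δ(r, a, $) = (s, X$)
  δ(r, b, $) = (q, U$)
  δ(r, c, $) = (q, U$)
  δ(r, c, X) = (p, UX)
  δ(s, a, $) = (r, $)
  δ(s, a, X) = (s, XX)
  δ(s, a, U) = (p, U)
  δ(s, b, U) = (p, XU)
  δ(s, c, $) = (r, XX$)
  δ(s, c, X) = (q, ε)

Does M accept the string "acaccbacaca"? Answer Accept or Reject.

(p, acaccbacaca, $)
  read a, top $: go to p, push X$ → (p, caccbacaca, X$)
  read c, top X: go to q, push U → (q, accbacaca, U$)
  read a, top U: go to r, push ε → (r, ccbacaca, $)
  read c, top $: go to q, push U$ → (q, cbacaca, U$)
No transition applies at (q, cbacaca, U$); input not fully consumed.

Reject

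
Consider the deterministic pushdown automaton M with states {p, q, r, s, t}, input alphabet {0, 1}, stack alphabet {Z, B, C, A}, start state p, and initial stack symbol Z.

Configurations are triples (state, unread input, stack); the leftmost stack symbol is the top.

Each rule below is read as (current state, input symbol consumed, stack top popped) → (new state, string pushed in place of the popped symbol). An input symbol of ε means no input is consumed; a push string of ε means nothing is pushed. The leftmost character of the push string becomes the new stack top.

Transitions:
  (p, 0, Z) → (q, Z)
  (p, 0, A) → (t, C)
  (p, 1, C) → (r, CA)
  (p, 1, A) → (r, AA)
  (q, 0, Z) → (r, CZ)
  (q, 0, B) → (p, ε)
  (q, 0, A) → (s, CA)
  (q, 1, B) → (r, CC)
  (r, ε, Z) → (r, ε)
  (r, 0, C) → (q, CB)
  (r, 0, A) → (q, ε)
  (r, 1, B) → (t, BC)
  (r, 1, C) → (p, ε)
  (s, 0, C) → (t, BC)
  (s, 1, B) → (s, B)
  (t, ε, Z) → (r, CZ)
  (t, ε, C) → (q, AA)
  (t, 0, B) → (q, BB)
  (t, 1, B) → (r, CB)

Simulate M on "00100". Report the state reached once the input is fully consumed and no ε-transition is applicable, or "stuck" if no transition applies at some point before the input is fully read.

r

(p, 00100, Z)
  read 0, top Z: go to q, push Z → (q, 0100, Z)
  read 0, top Z: go to r, push CZ → (r, 100, CZ)
  read 1, top C: go to p, push ε → (p, 00, Z)
  read 0, top Z: go to q, push Z → (q, 0, Z)
  read 0, top Z: go to r, push CZ → (r, ε, CZ)
All input consumed; M is in state r.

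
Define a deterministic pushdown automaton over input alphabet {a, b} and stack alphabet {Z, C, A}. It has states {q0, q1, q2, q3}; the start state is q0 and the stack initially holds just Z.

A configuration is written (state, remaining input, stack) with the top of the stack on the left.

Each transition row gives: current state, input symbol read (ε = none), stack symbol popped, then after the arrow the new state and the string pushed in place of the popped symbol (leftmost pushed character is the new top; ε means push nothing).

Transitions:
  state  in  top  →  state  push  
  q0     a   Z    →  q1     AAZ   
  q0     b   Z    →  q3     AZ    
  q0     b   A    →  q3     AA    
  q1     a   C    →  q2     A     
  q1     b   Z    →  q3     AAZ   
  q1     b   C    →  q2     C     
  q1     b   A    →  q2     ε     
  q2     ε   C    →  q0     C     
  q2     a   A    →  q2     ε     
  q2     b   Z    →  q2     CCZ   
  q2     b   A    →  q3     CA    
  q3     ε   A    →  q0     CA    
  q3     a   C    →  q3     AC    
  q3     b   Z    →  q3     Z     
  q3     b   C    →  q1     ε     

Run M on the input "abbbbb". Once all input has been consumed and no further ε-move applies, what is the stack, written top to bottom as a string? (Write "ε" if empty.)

CCZ

(q0, abbbbb, Z)
  read a, top Z: go to q1, push AAZ → (q1, bbbbb, AAZ)
  read b, top A: go to q2, push ε → (q2, bbbb, AZ)
  read b, top A: go to q3, push CA → (q3, bbb, CAZ)
  read b, top C: go to q1, push ε → (q1, bb, AZ)
  read b, top A: go to q2, push ε → (q2, b, Z)
  read b, top Z: go to q2, push CCZ → (q2, ε, CCZ)
  ε-move, top C: go to q0, push C → (q0, ε, CCZ)
All input consumed in state q0 with stack CCZ.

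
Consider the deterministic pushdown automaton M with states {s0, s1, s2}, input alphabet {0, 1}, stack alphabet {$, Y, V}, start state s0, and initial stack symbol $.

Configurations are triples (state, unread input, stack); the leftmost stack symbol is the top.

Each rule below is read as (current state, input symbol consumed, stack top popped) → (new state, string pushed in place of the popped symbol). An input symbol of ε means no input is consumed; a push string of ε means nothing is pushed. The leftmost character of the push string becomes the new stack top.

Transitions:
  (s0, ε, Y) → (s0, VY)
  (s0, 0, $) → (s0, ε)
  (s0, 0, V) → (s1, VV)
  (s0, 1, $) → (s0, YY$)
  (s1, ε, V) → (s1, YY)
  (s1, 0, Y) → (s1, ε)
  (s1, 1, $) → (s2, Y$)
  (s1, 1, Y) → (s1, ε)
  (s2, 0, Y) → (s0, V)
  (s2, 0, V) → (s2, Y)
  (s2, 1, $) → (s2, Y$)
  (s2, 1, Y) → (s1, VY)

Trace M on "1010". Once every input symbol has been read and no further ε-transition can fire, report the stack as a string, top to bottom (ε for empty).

YYYY$

(s0, 1010, $) ⊢ (s0, 010, YY$) ⊢ (s0, 010, VYY$) ⊢ (s1, 10, VVYY$) ⊢ (s1, 10, YYVYY$) ⊢ (s1, 0, YVYY$) ⊢ (s1, ε, VYY$) ⊢ (s1, ε, YYYY$)
All input consumed in state s1 with stack YYYY$.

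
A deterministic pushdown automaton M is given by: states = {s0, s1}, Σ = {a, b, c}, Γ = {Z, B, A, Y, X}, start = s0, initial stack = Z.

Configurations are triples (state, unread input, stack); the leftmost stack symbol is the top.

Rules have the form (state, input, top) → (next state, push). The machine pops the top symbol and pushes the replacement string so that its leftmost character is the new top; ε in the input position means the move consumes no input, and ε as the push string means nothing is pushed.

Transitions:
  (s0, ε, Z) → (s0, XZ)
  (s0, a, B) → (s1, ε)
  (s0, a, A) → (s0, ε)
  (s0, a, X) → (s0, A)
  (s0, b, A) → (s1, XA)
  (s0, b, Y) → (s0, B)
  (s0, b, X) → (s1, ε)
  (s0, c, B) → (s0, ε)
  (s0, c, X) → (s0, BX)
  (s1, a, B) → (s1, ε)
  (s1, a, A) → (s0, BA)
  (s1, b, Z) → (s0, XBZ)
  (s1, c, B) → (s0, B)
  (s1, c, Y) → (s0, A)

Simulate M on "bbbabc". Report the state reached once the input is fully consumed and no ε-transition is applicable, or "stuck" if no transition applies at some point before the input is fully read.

s0

(s0, bbbabc, Z)
  ε-move, top Z: go to s0, push XZ → (s0, bbbabc, XZ)
  read b, top X: go to s1, push ε → (s1, bbabc, Z)
  read b, top Z: go to s0, push XBZ → (s0, babc, XBZ)
  read b, top X: go to s1, push ε → (s1, abc, BZ)
  read a, top B: go to s1, push ε → (s1, bc, Z)
  read b, top Z: go to s0, push XBZ → (s0, c, XBZ)
  read c, top X: go to s0, push BX → (s0, ε, BXBZ)
All input consumed; M is in state s0.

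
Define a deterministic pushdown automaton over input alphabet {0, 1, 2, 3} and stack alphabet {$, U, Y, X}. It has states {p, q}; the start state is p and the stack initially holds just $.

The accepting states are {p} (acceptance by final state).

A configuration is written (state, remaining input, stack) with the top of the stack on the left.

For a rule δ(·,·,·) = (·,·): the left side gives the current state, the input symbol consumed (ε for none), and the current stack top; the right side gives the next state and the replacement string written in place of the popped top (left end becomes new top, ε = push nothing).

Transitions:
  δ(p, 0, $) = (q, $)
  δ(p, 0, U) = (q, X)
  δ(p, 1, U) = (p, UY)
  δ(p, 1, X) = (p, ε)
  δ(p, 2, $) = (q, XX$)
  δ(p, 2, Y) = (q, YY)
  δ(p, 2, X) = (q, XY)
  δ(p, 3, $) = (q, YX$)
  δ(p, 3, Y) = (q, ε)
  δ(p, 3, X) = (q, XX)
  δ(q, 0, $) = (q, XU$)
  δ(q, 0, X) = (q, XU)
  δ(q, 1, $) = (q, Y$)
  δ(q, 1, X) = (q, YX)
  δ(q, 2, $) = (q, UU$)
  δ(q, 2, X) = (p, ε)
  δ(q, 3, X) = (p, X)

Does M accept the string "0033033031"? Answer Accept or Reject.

(p, 0033033031, $)
  read 0, top $: go to q, push $ → (q, 033033031, $)
  read 0, top $: go to q, push XU$ → (q, 33033031, XU$)
  read 3, top X: go to p, push X → (p, 3033031, XU$)
  read 3, top X: go to q, push XX → (q, 033031, XXU$)
  read 0, top X: go to q, push XU → (q, 33031, XUXU$)
  read 3, top X: go to p, push X → (p, 3031, XUXU$)
  read 3, top X: go to q, push XX → (q, 031, XXUXU$)
  read 0, top X: go to q, push XU → (q, 31, XUXUXU$)
  read 3, top X: go to p, push X → (p, 1, XUXUXU$)
  read 1, top X: go to p, push ε → (p, ε, UXUXU$)
All input consumed; state p ∈ F.

Accept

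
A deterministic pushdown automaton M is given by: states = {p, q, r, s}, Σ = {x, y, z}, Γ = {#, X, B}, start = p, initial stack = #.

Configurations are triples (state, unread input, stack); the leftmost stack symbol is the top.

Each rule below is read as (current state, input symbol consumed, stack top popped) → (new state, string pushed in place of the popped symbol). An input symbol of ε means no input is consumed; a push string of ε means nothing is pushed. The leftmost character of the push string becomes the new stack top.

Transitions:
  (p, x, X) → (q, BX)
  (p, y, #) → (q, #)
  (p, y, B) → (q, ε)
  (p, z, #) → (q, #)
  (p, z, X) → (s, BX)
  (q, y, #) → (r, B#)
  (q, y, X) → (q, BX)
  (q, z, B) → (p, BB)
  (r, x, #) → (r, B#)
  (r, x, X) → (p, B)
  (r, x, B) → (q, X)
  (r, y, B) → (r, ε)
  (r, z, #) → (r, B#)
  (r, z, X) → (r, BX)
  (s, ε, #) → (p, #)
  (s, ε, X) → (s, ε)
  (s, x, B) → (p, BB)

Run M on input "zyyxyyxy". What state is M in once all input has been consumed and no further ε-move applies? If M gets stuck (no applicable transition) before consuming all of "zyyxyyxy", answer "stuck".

(p, zyyxyyxy, #)
  read z, top #: go to q, push # → (q, yyxyyxy, #)
  read y, top #: go to r, push B# → (r, yxyyxy, B#)
  read y, top B: go to r, push ε → (r, xyyxy, #)
  read x, top #: go to r, push B# → (r, yyxy, B#)
  read y, top B: go to r, push ε → (r, yxy, #)
No transition for (r, y, top #); M blocks with input yxy remaining.

stuck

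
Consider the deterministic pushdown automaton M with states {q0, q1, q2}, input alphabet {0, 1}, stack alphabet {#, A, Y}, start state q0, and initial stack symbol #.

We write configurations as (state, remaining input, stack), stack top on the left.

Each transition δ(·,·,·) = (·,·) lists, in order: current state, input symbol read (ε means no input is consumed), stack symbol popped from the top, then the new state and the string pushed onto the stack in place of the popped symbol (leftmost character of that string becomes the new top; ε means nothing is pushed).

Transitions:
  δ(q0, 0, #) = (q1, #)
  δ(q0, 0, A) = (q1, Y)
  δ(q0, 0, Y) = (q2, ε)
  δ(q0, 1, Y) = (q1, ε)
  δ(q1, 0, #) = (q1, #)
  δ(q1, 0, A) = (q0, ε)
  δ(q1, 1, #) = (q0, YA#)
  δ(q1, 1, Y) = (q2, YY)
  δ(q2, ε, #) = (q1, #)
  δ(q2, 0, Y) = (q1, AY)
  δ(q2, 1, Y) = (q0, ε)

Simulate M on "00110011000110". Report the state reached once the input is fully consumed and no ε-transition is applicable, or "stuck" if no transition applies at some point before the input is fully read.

q0

(q0, 00110011000110, #)
  read 0, top #: go to q1, push # → (q1, 0110011000110, #)
  read 0, top #: go to q1, push # → (q1, 110011000110, #)
  read 1, top #: go to q0, push YA# → (q0, 10011000110, YA#)
  read 1, top Y: go to q1, push ε → (q1, 0011000110, A#)
  read 0, top A: go to q0, push ε → (q0, 011000110, #)
  read 0, top #: go to q1, push # → (q1, 11000110, #)
  read 1, top #: go to q0, push YA# → (q0, 1000110, YA#)
  read 1, top Y: go to q1, push ε → (q1, 000110, A#)
  read 0, top A: go to q0, push ε → (q0, 00110, #)
  read 0, top #: go to q1, push # → (q1, 0110, #)
  read 0, top #: go to q1, push # → (q1, 110, #)
  read 1, top #: go to q0, push YA# → (q0, 10, YA#)
  read 1, top Y: go to q1, push ε → (q1, 0, A#)
  read 0, top A: go to q0, push ε → (q0, ε, #)
All input consumed; M is in state q0.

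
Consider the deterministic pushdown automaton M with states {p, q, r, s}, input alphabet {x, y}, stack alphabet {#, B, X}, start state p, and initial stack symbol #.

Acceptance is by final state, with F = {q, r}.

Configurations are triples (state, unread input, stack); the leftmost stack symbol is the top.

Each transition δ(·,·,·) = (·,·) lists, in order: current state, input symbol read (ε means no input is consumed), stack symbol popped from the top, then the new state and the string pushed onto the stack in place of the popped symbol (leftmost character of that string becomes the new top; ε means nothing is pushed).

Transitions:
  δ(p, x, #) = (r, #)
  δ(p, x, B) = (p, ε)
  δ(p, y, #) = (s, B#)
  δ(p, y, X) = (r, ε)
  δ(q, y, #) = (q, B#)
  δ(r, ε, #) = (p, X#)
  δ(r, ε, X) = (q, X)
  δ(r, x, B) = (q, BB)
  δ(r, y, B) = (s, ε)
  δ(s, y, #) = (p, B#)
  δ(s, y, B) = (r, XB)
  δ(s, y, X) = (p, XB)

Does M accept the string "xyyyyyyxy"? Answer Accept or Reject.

Reject

(p, xyyyyyyxy, #)
  read x, top #: go to r, push # → (r, yyyyyyxy, #)
  ε-move, top #: go to p, push X# → (p, yyyyyyxy, X#)
  read y, top X: go to r, push ε → (r, yyyyyxy, #)
  ε-move, top #: go to p, push X# → (p, yyyyyxy, X#)
  read y, top X: go to r, push ε → (r, yyyyxy, #)
  ε-move, top #: go to p, push X# → (p, yyyyxy, X#)
  read y, top X: go to r, push ε → (r, yyyxy, #)
  ε-move, top #: go to p, push X# → (p, yyyxy, X#)
  read y, top X: go to r, push ε → (r, yyxy, #)
  ε-move, top #: go to p, push X# → (p, yyxy, X#)
  read y, top X: go to r, push ε → (r, yxy, #)
  ε-move, top #: go to p, push X# → (p, yxy, X#)
  read y, top X: go to r, push ε → (r, xy, #)
  ε-move, top #: go to p, push X# → (p, xy, X#)
No transition applies at (p, xy, X#); input not fully consumed.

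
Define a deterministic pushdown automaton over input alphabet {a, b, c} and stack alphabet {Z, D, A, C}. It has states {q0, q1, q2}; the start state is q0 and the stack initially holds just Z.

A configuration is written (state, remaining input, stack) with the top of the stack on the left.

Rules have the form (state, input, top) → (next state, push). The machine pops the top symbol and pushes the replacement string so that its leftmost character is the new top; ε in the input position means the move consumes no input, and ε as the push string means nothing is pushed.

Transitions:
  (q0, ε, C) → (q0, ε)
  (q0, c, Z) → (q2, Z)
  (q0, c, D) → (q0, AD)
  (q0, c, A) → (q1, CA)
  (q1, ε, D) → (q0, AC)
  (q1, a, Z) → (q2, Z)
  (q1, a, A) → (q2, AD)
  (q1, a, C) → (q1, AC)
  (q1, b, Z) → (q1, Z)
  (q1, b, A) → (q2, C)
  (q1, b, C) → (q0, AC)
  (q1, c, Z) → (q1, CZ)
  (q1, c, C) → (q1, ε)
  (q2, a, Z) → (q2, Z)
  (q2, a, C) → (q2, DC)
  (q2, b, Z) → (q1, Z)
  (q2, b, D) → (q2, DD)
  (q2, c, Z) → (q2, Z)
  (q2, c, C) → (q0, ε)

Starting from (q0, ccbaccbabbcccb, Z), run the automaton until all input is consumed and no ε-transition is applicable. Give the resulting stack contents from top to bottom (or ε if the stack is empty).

(q0, ccbaccbabbcccb, Z)
  read c, top Z: go to q2, push Z → (q2, cbaccbabbcccb, Z)
  read c, top Z: go to q2, push Z → (q2, baccbabbcccb, Z)
  read b, top Z: go to q1, push Z → (q1, accbabbcccb, Z)
  read a, top Z: go to q2, push Z → (q2, ccbabbcccb, Z)
  read c, top Z: go to q2, push Z → (q2, cbabbcccb, Z)
  read c, top Z: go to q2, push Z → (q2, babbcccb, Z)
  read b, top Z: go to q1, push Z → (q1, abbcccb, Z)
  read a, top Z: go to q2, push Z → (q2, bbcccb, Z)
  read b, top Z: go to q1, push Z → (q1, bcccb, Z)
  read b, top Z: go to q1, push Z → (q1, cccb, Z)
  read c, top Z: go to q1, push CZ → (q1, ccb, CZ)
  read c, top C: go to q1, push ε → (q1, cb, Z)
  read c, top Z: go to q1, push CZ → (q1, b, CZ)
  read b, top C: go to q0, push AC → (q0, ε, ACZ)
All input consumed in state q0 with stack ACZ.

ACZ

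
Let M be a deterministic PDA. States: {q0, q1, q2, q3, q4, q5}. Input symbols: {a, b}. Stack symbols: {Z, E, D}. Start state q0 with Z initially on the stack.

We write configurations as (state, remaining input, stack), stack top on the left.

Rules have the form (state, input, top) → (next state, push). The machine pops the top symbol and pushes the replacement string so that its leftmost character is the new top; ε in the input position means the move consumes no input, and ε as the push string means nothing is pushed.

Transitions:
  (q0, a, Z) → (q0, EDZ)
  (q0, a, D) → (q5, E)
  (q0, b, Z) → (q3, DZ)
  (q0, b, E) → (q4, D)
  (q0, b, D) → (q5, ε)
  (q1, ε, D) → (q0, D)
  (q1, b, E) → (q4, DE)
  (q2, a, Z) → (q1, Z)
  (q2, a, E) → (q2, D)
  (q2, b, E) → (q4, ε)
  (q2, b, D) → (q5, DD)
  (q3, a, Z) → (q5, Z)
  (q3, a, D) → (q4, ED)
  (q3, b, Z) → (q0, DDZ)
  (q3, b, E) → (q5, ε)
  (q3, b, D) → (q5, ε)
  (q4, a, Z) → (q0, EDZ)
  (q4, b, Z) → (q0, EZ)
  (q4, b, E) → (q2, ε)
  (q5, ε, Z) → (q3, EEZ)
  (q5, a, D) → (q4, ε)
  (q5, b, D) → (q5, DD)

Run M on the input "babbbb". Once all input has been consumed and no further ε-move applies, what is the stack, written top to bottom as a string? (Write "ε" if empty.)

DDDDZ

(q0, babbbb, Z) ⊢ (q3, abbbb, DZ) ⊢ (q4, bbbb, EDZ) ⊢ (q2, bbb, DZ) ⊢ (q5, bb, DDZ) ⊢ (q5, b, DDDZ) ⊢ (q5, ε, DDDDZ)
All input consumed in state q5 with stack DDDDZ.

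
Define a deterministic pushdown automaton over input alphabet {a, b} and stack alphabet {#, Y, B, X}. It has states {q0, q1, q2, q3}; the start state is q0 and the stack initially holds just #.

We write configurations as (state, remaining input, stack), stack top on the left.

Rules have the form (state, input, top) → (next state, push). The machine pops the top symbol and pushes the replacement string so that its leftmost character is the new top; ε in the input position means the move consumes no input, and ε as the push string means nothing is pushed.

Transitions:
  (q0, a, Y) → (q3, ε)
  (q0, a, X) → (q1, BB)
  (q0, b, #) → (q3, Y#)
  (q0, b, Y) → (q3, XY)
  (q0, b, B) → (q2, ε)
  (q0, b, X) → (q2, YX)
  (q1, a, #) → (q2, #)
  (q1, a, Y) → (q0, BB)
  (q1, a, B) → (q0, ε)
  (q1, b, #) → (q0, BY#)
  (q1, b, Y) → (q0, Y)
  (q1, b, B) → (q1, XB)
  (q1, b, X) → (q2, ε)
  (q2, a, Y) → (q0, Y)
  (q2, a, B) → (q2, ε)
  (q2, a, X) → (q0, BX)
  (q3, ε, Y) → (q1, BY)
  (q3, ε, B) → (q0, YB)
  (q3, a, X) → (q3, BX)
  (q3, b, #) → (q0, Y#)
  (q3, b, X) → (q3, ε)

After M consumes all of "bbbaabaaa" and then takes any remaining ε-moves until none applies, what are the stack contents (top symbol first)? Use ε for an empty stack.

(q0, bbbaabaaa, #)
  read b, top #: go to q3, push Y# → (q3, bbaabaaa, Y#)
  ε-move, top Y: go to q1, push BY → (q1, bbaabaaa, BY#)
  read b, top B: go to q1, push XB → (q1, baabaaa, XBY#)
  read b, top X: go to q2, push ε → (q2, aabaaa, BY#)
  read a, top B: go to q2, push ε → (q2, abaaa, Y#)
  read a, top Y: go to q0, push Y → (q0, baaa, Y#)
  read b, top Y: go to q3, push XY → (q3, aaa, XY#)
  read a, top X: go to q3, push BX → (q3, aa, BXY#)
  ε-move, top B: go to q0, push YB → (q0, aa, YBXY#)
  read a, top Y: go to q3, push ε → (q3, a, BXY#)
  ε-move, top B: go to q0, push YB → (q0, a, YBXY#)
  read a, top Y: go to q3, push ε → (q3, ε, BXY#)
  ε-move, top B: go to q0, push YB → (q0, ε, YBXY#)
All input consumed in state q0 with stack YBXY#.

YBXY#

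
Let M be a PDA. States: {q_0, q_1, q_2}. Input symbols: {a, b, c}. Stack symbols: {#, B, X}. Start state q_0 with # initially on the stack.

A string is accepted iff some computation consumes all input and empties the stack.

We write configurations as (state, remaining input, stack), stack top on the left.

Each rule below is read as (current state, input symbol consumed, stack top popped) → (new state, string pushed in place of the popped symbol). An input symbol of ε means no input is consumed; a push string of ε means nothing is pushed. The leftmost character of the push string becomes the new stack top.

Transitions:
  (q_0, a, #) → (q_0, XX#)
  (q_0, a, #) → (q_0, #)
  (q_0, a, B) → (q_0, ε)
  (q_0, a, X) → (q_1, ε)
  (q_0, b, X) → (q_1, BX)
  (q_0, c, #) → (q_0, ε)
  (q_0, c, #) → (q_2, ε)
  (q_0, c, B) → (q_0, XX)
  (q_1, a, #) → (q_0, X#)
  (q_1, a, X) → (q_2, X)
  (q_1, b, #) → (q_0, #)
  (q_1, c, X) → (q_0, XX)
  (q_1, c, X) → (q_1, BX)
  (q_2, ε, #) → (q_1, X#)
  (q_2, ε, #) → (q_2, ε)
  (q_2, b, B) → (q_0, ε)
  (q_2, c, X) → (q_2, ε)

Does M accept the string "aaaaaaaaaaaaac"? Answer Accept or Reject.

Accept

One accepting computation: (q_0, aaaaaaaaaaaaac, #) ⊢ (q_0, aaaaaaaaaaaac, #) ⊢ (q_0, aaaaaaaaaaac, #) ⊢ (q_0, aaaaaaaaaac, #) ⊢ (q_0, aaaaaaaaac, #) ⊢ (q_0, aaaaaaaac, #) ⊢ (q_0, aaaaaaac, #) ⊢ (q_0, aaaaaac, #) ⊢ (q_0, aaaaac, #) ⊢ (q_0, aaaac, #) ⊢ (q_0, aaac, #) ⊢ (q_0, aac, #) ⊢ (q_0, ac, #) ⊢ (q_0, c, #) ⊢ (q_0, ε, ε)
All input consumed and the stack is empty.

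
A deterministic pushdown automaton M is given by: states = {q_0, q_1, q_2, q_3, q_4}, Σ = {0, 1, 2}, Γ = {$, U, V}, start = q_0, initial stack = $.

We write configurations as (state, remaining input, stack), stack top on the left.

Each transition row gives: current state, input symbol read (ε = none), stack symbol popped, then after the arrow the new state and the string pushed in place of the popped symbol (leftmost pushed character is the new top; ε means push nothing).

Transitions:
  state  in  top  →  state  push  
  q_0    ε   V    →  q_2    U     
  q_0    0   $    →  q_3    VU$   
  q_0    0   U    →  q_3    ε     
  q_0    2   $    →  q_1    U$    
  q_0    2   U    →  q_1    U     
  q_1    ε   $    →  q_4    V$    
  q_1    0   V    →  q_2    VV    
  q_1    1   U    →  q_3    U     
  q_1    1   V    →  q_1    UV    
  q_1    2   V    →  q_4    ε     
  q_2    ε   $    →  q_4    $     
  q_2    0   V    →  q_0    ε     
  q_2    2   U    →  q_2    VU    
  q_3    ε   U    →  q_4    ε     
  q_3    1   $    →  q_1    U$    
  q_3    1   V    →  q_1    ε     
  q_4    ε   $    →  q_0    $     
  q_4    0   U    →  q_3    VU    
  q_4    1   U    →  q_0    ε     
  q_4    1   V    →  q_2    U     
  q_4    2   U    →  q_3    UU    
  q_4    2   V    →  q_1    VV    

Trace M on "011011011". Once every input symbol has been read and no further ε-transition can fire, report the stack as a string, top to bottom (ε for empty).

$

(q_0, 011011011, $)
  read 0, top $: go to q_3, push VU$ → (q_3, 11011011, VU$)
  read 1, top V: go to q_1, push ε → (q_1, 1011011, U$)
  read 1, top U: go to q_3, push U → (q_3, 011011, U$)
  ε-move, top U: go to q_4, push ε → (q_4, 011011, $)
  ε-move, top $: go to q_0, push $ → (q_0, 011011, $)
  read 0, top $: go to q_3, push VU$ → (q_3, 11011, VU$)
  read 1, top V: go to q_1, push ε → (q_1, 1011, U$)
  read 1, top U: go to q_3, push U → (q_3, 011, U$)
  ε-move, top U: go to q_4, push ε → (q_4, 011, $)
  ε-move, top $: go to q_0, push $ → (q_0, 011, $)
  read 0, top $: go to q_3, push VU$ → (q_3, 11, VU$)
  read 1, top V: go to q_1, push ε → (q_1, 1, U$)
  read 1, top U: go to q_3, push U → (q_3, ε, U$)
  ε-move, top U: go to q_4, push ε → (q_4, ε, $)
  ε-move, top $: go to q_0, push $ → (q_0, ε, $)
All input consumed in state q_0 with stack $.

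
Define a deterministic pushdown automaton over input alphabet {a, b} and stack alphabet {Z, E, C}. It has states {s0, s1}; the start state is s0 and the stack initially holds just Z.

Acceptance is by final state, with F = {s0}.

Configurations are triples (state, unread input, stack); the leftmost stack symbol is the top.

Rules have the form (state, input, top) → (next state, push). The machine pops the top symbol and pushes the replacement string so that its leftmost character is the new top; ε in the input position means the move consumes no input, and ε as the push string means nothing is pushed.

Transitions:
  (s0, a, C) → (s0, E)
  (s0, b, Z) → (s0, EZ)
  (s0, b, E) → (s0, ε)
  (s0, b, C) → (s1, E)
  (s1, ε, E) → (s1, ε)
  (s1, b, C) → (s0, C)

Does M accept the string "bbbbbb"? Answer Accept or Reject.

(s0, bbbbbb, Z)
  read b, top Z: go to s0, push EZ → (s0, bbbbb, EZ)
  read b, top E: go to s0, push ε → (s0, bbbb, Z)
  read b, top Z: go to s0, push EZ → (s0, bbb, EZ)
  read b, top E: go to s0, push ε → (s0, bb, Z)
  read b, top Z: go to s0, push EZ → (s0, b, EZ)
  read b, top E: go to s0, push ε → (s0, ε, Z)
All input consumed; state s0 ∈ F.

Accept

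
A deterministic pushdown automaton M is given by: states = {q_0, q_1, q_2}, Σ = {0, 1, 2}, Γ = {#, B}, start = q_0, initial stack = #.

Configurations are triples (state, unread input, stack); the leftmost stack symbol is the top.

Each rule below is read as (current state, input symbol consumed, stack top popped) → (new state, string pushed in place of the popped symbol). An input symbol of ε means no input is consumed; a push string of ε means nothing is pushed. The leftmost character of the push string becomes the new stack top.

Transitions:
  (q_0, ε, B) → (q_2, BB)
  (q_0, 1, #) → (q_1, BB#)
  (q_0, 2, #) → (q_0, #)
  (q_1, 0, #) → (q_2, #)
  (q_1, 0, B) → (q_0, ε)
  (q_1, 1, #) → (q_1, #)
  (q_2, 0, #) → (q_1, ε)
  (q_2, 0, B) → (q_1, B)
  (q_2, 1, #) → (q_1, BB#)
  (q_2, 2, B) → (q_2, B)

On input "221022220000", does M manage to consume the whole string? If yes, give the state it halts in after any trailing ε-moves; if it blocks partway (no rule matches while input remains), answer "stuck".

q_2

(q_0, 221022220000, #)
  read 2, top #: go to q_0, push # → (q_0, 21022220000, #)
  read 2, top #: go to q_0, push # → (q_0, 1022220000, #)
  read 1, top #: go to q_1, push BB# → (q_1, 022220000, BB#)
  read 0, top B: go to q_0, push ε → (q_0, 22220000, B#)
  ε-move, top B: go to q_2, push BB → (q_2, 22220000, BB#)
  read 2, top B: go to q_2, push B → (q_2, 2220000, BB#)
  read 2, top B: go to q_2, push B → (q_2, 220000, BB#)
  read 2, top B: go to q_2, push B → (q_2, 20000, BB#)
  read 2, top B: go to q_2, push B → (q_2, 0000, BB#)
  read 0, top B: go to q_1, push B → (q_1, 000, BB#)
  read 0, top B: go to q_0, push ε → (q_0, 00, B#)
  ε-move, top B: go to q_2, push BB → (q_2, 00, BB#)
  read 0, top B: go to q_1, push B → (q_1, 0, BB#)
  read 0, top B: go to q_0, push ε → (q_0, ε, B#)
  ε-move, top B: go to q_2, push BB → (q_2, ε, BB#)
All input consumed; M is in state q_2.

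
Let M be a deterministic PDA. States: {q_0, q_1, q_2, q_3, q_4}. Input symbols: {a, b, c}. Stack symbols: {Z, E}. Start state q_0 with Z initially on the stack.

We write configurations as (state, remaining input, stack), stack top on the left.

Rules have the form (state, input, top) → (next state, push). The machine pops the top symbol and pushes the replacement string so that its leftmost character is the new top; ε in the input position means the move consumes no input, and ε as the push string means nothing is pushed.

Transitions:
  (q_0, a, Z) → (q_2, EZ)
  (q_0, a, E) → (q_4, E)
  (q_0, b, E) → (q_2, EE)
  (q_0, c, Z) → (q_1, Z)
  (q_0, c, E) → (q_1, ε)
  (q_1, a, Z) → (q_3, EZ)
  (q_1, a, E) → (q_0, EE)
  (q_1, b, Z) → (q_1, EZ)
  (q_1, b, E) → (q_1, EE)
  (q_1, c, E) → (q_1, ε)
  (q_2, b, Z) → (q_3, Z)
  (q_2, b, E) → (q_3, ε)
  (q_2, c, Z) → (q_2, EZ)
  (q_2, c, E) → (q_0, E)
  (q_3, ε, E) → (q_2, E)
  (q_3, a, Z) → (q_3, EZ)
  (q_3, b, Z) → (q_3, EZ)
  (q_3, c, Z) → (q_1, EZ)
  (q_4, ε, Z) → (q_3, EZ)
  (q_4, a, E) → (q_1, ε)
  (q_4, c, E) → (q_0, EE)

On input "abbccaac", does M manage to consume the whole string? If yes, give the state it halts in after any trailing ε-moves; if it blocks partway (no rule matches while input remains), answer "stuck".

stuck

(q_0, abbccaac, Z)
  read a, top Z: go to q_2, push EZ → (q_2, bbccaac, EZ)
  read b, top E: go to q_3, push ε → (q_3, bccaac, Z)
  read b, top Z: go to q_3, push EZ → (q_3, ccaac, EZ)
  ε-move, top E: go to q_2, push E → (q_2, ccaac, EZ)
  read c, top E: go to q_0, push E → (q_0, caac, EZ)
  read c, top E: go to q_1, push ε → (q_1, aac, Z)
  read a, top Z: go to q_3, push EZ → (q_3, ac, EZ)
  ε-move, top E: go to q_2, push E → (q_2, ac, EZ)
No transition for (q_2, a, top E); M blocks with input ac remaining.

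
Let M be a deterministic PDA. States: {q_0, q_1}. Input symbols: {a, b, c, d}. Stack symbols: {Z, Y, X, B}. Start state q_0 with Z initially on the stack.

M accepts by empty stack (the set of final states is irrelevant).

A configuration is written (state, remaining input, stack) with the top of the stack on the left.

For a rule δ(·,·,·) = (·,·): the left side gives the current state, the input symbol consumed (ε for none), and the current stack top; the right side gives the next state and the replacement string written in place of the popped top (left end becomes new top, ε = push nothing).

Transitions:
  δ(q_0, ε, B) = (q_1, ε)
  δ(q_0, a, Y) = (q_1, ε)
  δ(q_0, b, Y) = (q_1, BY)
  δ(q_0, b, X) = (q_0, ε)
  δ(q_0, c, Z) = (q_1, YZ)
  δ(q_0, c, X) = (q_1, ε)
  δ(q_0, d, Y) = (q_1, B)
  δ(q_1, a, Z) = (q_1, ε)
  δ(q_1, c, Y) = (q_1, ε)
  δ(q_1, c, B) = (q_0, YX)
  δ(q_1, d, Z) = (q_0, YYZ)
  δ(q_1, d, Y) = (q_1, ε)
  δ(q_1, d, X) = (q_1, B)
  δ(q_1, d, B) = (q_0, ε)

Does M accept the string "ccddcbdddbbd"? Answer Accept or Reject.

Reject

(q_0, ccddcbdddbbd, Z)
  read c, top Z: go to q_1, push YZ → (q_1, cddcbdddbbd, YZ)
  read c, top Y: go to q_1, push ε → (q_1, ddcbdddbbd, Z)
  read d, top Z: go to q_0, push YYZ → (q_0, dcbdddbbd, YYZ)
  read d, top Y: go to q_1, push B → (q_1, cbdddbbd, BYZ)
  read c, top B: go to q_0, push YX → (q_0, bdddbbd, YXYZ)
  read b, top Y: go to q_1, push BY → (q_1, dddbbd, BYXYZ)
  read d, top B: go to q_0, push ε → (q_0, ddbbd, YXYZ)
  read d, top Y: go to q_1, push B → (q_1, dbbd, BXYZ)
  read d, top B: go to q_0, push ε → (q_0, bbd, XYZ)
  read b, top X: go to q_0, push ε → (q_0, bd, YZ)
  read b, top Y: go to q_1, push BY → (q_1, d, BYZ)
  read d, top B: go to q_0, push ε → (q_0, ε, YZ)
All input consumed; stack is YZ, not empty, and no further ε-move applies.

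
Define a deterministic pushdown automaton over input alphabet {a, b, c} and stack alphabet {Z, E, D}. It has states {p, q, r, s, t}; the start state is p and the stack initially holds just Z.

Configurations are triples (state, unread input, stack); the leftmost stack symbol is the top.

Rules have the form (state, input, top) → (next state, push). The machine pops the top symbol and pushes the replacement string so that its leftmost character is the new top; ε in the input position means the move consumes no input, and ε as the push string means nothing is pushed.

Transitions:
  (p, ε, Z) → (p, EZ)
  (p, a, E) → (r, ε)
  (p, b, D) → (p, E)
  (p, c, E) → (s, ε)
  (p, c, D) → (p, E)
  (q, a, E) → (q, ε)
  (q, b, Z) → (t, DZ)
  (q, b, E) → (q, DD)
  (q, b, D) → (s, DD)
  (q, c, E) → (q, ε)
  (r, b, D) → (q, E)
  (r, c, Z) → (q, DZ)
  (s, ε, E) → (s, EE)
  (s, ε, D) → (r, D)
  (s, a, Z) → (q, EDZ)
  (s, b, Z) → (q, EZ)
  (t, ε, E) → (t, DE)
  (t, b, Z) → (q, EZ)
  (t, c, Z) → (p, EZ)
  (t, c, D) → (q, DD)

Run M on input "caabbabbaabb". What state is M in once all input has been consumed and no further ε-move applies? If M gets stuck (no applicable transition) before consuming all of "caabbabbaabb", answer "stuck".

(p, caabbabbaabb, Z)
  ε-move, top Z: go to p, push EZ → (p, caabbabbaabb, EZ)
  read c, top E: go to s, push ε → (s, aabbabbaabb, Z)
  read a, top Z: go to q, push EDZ → (q, abbabbaabb, EDZ)
  read a, top E: go to q, push ε → (q, bbabbaabb, DZ)
  read b, top D: go to s, push DD → (s, babbaabb, DDZ)
  ε-move, top D: go to r, push D → (r, babbaabb, DDZ)
  read b, top D: go to q, push E → (q, abbaabb, EDZ)
  read a, top E: go to q, push ε → (q, bbaabb, DZ)
  read b, top D: go to s, push DD → (s, baabb, DDZ)
  ε-move, top D: go to r, push D → (r, baabb, DDZ)
  read b, top D: go to q, push E → (q, aabb, EDZ)
  read a, top E: go to q, push ε → (q, abb, DZ)
No transition for (q, a, top D); M blocks with input abb remaining.

stuck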